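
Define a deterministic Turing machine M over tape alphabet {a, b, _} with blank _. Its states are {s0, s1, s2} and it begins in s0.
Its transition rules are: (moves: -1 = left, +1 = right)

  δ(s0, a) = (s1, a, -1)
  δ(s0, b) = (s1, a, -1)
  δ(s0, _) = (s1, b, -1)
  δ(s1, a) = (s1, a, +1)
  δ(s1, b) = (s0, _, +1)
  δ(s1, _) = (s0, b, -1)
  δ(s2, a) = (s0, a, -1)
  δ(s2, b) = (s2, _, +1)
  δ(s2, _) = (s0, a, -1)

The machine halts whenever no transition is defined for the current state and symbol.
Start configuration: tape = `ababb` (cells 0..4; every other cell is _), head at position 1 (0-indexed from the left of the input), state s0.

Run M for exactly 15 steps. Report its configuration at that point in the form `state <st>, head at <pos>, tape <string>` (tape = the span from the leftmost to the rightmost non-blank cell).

state s1, head at 2, tape aaaba

s0 | a[b]abb   read b → write a, move -1, go to s1
s1 | [a]aabb   read a → write a, move +1, go to s1
s1 | a[a]abb   read a → write a, move +1, go to s1
s1 | aa[a]bb   read a → write a, move +1, go to s1
s1 | aaa[b]b   read b → write _, move +1, go to s0
s0 | aaa_[b]   read b → write a, move -1, go to s1
s1 | aaa[_]a   read _ → write b, move -1, go to s0
s0 | aa[a]ba   read a → write a, move -1, go to s1
s1 | a[a]aba   read a → write a, move +1, go to s1
s1 | aa[a]ba   read a → write a, move +1, go to s1
s1 | aaa[b]a   read b → write _, move +1, go to s0
s0 | aaa_[a]   read a → write a, move -1, go to s1
s1 | aaa[_]a   read _ → write b, move -1, go to s0
s0 | aa[a]ba   read a → write a, move -1, go to s1
s1 | a[a]aba   read a → write a, move +1, go to s1
s1 | aa[a]ba
After 15 steps: state s1, head at 2, tape aaaba.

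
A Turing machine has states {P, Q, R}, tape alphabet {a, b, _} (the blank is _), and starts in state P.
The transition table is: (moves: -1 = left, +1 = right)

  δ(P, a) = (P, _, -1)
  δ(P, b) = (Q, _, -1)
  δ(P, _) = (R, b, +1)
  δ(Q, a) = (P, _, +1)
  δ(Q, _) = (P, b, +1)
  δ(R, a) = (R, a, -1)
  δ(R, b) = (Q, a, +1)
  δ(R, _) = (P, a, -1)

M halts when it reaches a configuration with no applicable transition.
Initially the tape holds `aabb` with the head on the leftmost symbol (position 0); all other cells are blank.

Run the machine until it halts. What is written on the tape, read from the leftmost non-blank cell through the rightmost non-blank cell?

P | __[a]abb___   read a → write _, move -1, go to P
P | _[_]_abb___   read _ → write b, move +1, go to R
R | _b[_]abb___   read _ → write a, move -1, go to P
P | _[b]aabb___   read b → write _, move -1, go to Q
Q | [_]_aabb___   read _ → write b, move +1, go to P
P | b[_]aabb___   read _ → write b, move +1, go to R
R | bb[a]abb___   read a → write a, move -1, go to R
R | b[b]aabb___   read b → write a, move +1, go to Q
Q | ba[a]abb___   read a → write _, move +1, go to P
P | ba_[a]bb___   read a → write _, move -1, go to P
P | ba[_]_bb___   read _ → write b, move +1, go to R
R | bab[_]bb___   read _ → write a, move -1, go to P
P | ba[b]abb___   read b → write _, move -1, go to Q
Q | b[a]_abb___   read a → write _, move +1, go to P
P | b_[_]abb___   read _ → write b, move +1, go to R
R | b_b[a]bb___   read a → write a, move -1, go to R
R | b_[b]abb___   read b → write a, move +1, go to Q
Q | b_a[a]bb___   read a → write _, move +1, go to P
P | b_a_[b]b___   read b → write _, move -1, go to Q
Q | b_a[_]_b___   read _ → write b, move +1, go to P
P | b_ab[_]b___   read _ → write b, move +1, go to R
R | b_abb[b]___   read b → write a, move +1, go to Q
Q | b_abba[_]__   read _ → write b, move +1, go to P
P | b_abbab[_]_   read _ → write b, move +1, go to R
R | b_abbabb[_]   read _ → write a, move -1, go to P
P | b_abbab[b]a   read b → write _, move -1, go to Q
Q | b_abba[b]_a
The non-blank tape span at halt is b_abbab_a.

b_abbab_a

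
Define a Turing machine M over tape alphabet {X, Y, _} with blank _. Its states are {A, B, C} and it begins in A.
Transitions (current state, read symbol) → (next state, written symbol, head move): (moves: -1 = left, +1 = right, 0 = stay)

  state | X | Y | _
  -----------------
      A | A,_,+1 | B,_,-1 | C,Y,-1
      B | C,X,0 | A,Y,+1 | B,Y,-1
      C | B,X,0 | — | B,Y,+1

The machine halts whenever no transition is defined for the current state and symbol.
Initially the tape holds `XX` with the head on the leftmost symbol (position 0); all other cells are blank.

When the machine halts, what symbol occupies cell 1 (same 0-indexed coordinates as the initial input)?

state=A head=0 tape=[X]X__   (A,X)→(A,_,+1)
state=A head=1 tape=_[X]__   (A,X)→(A,_,+1)
state=A head=2 tape=__[_]_   (A,_)→(C,Y,-1)
state=C head=1 tape=_[_]Y_   (C,_)→(B,Y,+1)
state=B head=2 tape=_Y[Y]_   (B,Y)→(A,Y,+1)
state=A head=3 tape=_YY[_]   (A,_)→(C,Y,-1)
state=C head=2 tape=_Y[Y]Y
Cell 1 holds Y when M halts.

Y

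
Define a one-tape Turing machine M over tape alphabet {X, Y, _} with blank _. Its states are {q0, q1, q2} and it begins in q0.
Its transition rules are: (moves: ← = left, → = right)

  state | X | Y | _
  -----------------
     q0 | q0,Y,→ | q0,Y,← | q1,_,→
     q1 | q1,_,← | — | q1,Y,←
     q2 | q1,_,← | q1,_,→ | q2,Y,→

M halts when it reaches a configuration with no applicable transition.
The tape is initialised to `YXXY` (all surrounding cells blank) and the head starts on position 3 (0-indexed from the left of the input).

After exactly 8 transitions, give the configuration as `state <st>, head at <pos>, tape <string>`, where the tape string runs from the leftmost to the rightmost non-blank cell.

state=q0 head=3 tape=_YXX[Y]   (q0,Y)→(q0,Y,←)
state=q0 head=2 tape=_YX[X]Y   (q0,X)→(q0,Y,→)
state=q0 head=3 tape=_YXY[Y]   (q0,Y)→(q0,Y,←)
state=q0 head=2 tape=_YX[Y]Y   (q0,Y)→(q0,Y,←)
state=q0 head=1 tape=_Y[X]YY   (q0,X)→(q0,Y,→)
state=q0 head=2 tape=_YY[Y]Y   (q0,Y)→(q0,Y,←)
state=q0 head=1 tape=_Y[Y]YY   (q0,Y)→(q0,Y,←)
state=q0 head=0 tape=_[Y]YYY   (q0,Y)→(q0,Y,←)
state=q0 head=-1 tape=[_]YYYY
After 8 steps: state q0, head at -1, tape YYYY.

state q0, head at -1, tape YYYY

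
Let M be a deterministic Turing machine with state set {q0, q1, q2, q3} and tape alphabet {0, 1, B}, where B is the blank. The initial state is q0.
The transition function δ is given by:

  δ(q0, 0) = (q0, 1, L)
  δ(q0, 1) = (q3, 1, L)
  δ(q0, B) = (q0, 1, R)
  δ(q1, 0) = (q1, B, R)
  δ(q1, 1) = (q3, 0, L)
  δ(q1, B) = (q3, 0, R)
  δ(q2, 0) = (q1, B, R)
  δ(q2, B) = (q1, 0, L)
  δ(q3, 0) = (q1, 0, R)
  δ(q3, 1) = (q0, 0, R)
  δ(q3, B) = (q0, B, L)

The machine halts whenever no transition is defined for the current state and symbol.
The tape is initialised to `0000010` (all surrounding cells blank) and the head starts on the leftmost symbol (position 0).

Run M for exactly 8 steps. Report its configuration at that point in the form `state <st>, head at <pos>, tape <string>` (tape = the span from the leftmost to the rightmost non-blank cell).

q0 | B[0]000010   read 0 → write 1, move L, go to q0
q0 | [B]1000010   read B → write 1, move R, go to q0
q0 | 1[1]000010   read 1 → write 1, move L, go to q3
q3 | [1]1000010   read 1 → write 0, move R, go to q0
q0 | 0[1]000010   read 1 → write 1, move L, go to q3
q3 | [0]1000010   read 0 → write 0, move R, go to q1
q1 | 0[1]000010   read 1 → write 0, move L, go to q3
q3 | [0]0000010   read 0 → write 0, move R, go to q1
q1 | 0[0]000010
After 8 steps: state q1, head at 0, tape 00000010.

state q1, head at 0, tape 00000010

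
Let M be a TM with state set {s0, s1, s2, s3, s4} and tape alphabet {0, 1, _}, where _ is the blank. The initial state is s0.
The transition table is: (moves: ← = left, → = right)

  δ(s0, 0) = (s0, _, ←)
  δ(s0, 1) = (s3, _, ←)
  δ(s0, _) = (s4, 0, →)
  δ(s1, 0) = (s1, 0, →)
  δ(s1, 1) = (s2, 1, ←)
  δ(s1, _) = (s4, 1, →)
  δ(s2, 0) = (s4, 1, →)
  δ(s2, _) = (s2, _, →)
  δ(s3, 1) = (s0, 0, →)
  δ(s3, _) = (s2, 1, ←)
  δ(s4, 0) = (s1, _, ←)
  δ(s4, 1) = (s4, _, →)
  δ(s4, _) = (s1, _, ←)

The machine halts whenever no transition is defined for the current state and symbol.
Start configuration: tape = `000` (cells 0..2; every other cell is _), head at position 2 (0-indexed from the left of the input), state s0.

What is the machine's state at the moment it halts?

s0 | _00[0]   read 0 → write _, move ←, go to s0
s0 | _0[0]_   read 0 → write _, move ←, go to s0
s0 | _[0]__   read 0 → write _, move ←, go to s0
s0 | [_]___   read _ → write 0, move →, go to s4
s4 | 0[_]__   read _ → write _, move ←, go to s1
s1 | [0]___   read 0 → write 0, move →, go to s1
s1 | 0[_]__   read _ → write 1, move →, go to s4
s4 | 01[_]_   read _ → write _, move ←, go to s1
s1 | 0[1]__   read 1 → write 1, move ←, go to s2
s2 | [0]1__   read 0 → write 1, move →, go to s4
s4 | 1[1]__   read 1 → write _, move →, go to s4
s4 | 1_[_]_   read _ → write _, move ←, go to s1
s1 | 1[_]__   read _ → write 1, move →, go to s4
s4 | 11[_]_   read _ → write _, move ←, go to s1
s1 | 1[1]__   read 1 → write 1, move ←, go to s2
s2 | [1]1__
No transition is defined for (s2, 1); M halts in state s2.

s2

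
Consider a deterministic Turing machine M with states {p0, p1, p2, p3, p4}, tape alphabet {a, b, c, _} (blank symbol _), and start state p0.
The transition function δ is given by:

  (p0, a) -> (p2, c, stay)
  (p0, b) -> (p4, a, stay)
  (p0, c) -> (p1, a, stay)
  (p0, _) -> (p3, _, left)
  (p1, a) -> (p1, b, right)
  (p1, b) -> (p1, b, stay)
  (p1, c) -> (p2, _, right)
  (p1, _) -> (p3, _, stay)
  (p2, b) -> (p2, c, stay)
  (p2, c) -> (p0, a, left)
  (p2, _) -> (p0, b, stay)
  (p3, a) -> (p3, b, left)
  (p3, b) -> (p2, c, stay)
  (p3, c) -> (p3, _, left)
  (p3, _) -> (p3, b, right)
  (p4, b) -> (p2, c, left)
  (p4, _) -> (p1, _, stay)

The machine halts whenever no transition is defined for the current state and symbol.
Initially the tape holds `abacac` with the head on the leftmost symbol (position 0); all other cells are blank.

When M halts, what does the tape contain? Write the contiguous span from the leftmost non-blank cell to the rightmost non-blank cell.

state=p0 head=0 tape=__[a]bacac   (p0,a)→(p2,c,stay)
state=p2 head=0 tape=__[c]bacac   (p2,c)→(p0,a,left)
state=p0 head=-1 tape=_[_]abacac   (p0,_)→(p3,_,left)
state=p3 head=-2 tape=[_]_abacac   (p3,_)→(p3,b,right)
state=p3 head=-1 tape=b[_]abacac   (p3,_)→(p3,b,right)
state=p3 head=0 tape=bb[a]bacac   (p3,a)→(p3,b,left)
state=p3 head=-1 tape=b[b]bbacac   (p3,b)→(p2,c,stay)
state=p2 head=-1 tape=b[c]bbacac   (p2,c)→(p0,a,left)
state=p0 head=-2 tape=[b]abbacac   (p0,b)→(p4,a,stay)
state=p4 head=-2 tape=[a]abbacac
The non-blank tape span at halt is aabbacac.

aabbacac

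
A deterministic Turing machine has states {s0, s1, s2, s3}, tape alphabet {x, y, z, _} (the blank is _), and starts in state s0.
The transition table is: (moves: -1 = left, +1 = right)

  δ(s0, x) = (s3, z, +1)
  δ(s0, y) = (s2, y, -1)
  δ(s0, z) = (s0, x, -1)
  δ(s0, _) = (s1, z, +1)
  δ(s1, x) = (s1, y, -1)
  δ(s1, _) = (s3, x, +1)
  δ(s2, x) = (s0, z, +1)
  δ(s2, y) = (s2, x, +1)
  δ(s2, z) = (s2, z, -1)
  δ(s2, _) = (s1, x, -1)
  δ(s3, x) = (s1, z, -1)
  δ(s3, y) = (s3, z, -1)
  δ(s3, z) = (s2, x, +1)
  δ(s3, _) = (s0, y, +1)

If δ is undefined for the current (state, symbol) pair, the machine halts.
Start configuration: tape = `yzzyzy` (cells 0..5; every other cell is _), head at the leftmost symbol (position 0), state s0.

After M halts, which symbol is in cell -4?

state=s0 head=0 tape=____[y]zzyzy   (s0,y)→(s2,y,-1)
state=s2 head=-1 tape=___[_]yzzyzy   (s2,_)→(s1,x,-1)
state=s1 head=-2 tape=__[_]xyzzyzy   (s1,_)→(s3,x,+1)
state=s3 head=-1 tape=__x[x]yzzyzy   (s3,x)→(s1,z,-1)
state=s1 head=-2 tape=__[x]zyzzyzy   (s1,x)→(s1,y,-1)
state=s1 head=-3 tape=_[_]yzyzzyzy   (s1,_)→(s3,x,+1)
state=s3 head=-2 tape=_x[y]zyzzyzy   (s3,y)→(s3,z,-1)
state=s3 head=-3 tape=_[x]zzyzzyzy   (s3,x)→(s1,z,-1)
state=s1 head=-4 tape=[_]zzzyzzyzy   (s1,_)→(s3,x,+1)
state=s3 head=-3 tape=x[z]zzyzzyzy   (s3,z)→(s2,x,+1)
state=s2 head=-2 tape=xx[z]zyzzyzy   (s2,z)→(s2,z,-1)
state=s2 head=-3 tape=x[x]zzyzzyzy   (s2,x)→(s0,z,+1)
state=s0 head=-2 tape=xz[z]zyzzyzy   (s0,z)→(s0,x,-1)
state=s0 head=-3 tape=x[z]xzyzzyzy   (s0,z)→(s0,x,-1)
state=s0 head=-4 tape=[x]xxzyzzyzy   (s0,x)→(s3,z,+1)
state=s3 head=-3 tape=z[x]xzyzzyzy   (s3,x)→(s1,z,-1)
state=s1 head=-4 tape=[z]zxzyzzyzy
Cell -4 holds z when M halts.

z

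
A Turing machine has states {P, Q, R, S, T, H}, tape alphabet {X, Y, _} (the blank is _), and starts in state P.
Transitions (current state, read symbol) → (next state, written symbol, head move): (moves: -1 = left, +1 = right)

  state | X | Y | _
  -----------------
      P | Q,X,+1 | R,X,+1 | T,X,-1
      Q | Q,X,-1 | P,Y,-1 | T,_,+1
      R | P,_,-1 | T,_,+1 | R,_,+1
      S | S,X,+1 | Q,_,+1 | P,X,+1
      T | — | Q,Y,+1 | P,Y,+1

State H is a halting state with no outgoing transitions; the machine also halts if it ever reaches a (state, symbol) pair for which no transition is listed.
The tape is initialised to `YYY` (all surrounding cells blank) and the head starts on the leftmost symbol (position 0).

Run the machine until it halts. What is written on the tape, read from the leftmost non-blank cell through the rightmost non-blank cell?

XXYXYX

P | [Y]YY___   read Y → write X, move +1, go to R
R | X[Y]Y___   read Y → write _, move +1, go to T
T | X_[Y]___   read Y → write Y, move +1, go to Q
Q | X_Y[_]__   read _ → write _, move +1, go to T
T | X_Y_[_]_   read _ → write Y, move +1, go to P
P | X_Y_Y[_]   read _ → write X, move -1, go to T
T | X_Y_[Y]X   read Y → write Y, move +1, go to Q
Q | X_Y_Y[X]   read X → write X, move -1, go to Q
Q | X_Y_[Y]X   read Y → write Y, move -1, go to P
P | X_Y[_]YX   read _ → write X, move -1, go to T
T | X_[Y]XYX   read Y → write Y, move +1, go to Q
Q | X_Y[X]YX   read X → write X, move -1, go to Q
Q | X_[Y]XYX   read Y → write Y, move -1, go to P
P | X[_]YXYX   read _ → write X, move -1, go to T
T | [X]XYXYX
The non-blank tape span at halt is XXYXYX.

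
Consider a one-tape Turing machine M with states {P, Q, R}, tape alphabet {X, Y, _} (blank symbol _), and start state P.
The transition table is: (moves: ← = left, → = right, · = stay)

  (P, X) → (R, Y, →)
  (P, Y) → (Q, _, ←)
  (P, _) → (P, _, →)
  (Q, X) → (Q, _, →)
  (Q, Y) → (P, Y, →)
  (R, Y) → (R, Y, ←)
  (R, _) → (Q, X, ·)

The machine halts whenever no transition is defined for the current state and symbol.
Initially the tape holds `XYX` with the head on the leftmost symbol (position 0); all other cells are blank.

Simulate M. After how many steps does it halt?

state=P head=0 tape=_[X]YX__   (P,X)→(R,Y,→)
state=R head=1 tape=_Y[Y]X__   (R,Y)→(R,Y,←)
state=R head=0 tape=_[Y]YX__   (R,Y)→(R,Y,←)
state=R head=-1 tape=[_]YYX__   (R,_)→(Q,X,·)
state=Q head=-1 tape=[X]YYX__   (Q,X)→(Q,_,→)
state=Q head=0 tape=_[Y]YX__   (Q,Y)→(P,Y,→)
state=P head=1 tape=_Y[Y]X__   (P,Y)→(Q,_,←)
state=Q head=0 tape=_[Y]_X__   (Q,Y)→(P,Y,→)
state=P head=1 tape=_Y[_]X__   (P,_)→(P,_,→)
state=P head=2 tape=_Y_[X]__   (P,X)→(R,Y,→)
state=R head=3 tape=_Y_Y[_]_   (R,_)→(Q,X,·)
state=Q head=3 tape=_Y_Y[X]_   (Q,X)→(Q,_,→)
state=Q head=4 tape=_Y_Y_[_]
M halts after 12 transitions.

12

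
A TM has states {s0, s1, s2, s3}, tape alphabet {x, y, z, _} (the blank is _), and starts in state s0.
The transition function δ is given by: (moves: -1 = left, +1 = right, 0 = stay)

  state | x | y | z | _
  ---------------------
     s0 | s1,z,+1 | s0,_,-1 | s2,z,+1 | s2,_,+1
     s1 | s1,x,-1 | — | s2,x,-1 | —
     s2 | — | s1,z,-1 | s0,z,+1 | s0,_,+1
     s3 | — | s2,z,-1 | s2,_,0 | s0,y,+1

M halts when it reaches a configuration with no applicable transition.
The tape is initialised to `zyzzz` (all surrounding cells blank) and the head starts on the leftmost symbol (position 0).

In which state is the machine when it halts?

state=s0 head=0 tape=_[z]yzzz_   (s0,z)→(s2,z,+1)
state=s2 head=1 tape=_z[y]zzz_   (s2,y)→(s1,z,-1)
state=s1 head=0 tape=_[z]zzzz_   (s1,z)→(s2,x,-1)
state=s2 head=-1 tape=[_]xzzzz_   (s2,_)→(s0,_,+1)
state=s0 head=0 tape=_[x]zzzz_   (s0,x)→(s1,z,+1)
state=s1 head=1 tape=_z[z]zzz_   (s1,z)→(s2,x,-1)
state=s2 head=0 tape=_[z]xzzz_   (s2,z)→(s0,z,+1)
state=s0 head=1 tape=_z[x]zzz_   (s0,x)→(s1,z,+1)
state=s1 head=2 tape=_zz[z]zz_   (s1,z)→(s2,x,-1)
state=s2 head=1 tape=_z[z]xzz_   (s2,z)→(s0,z,+1)
state=s0 head=2 tape=_zz[x]zz_   (s0,x)→(s1,z,+1)
state=s1 head=3 tape=_zzz[z]z_   (s1,z)→(s2,x,-1)
state=s2 head=2 tape=_zz[z]xz_   (s2,z)→(s0,z,+1)
state=s0 head=3 tape=_zzz[x]z_   (s0,x)→(s1,z,+1)
state=s1 head=4 tape=_zzzz[z]_   (s1,z)→(s2,x,-1)
state=s2 head=3 tape=_zzz[z]x_   (s2,z)→(s0,z,+1)
state=s0 head=4 tape=_zzzz[x]_   (s0,x)→(s1,z,+1)
state=s1 head=5 tape=_zzzzz[_]
No transition is defined for (s1, _); M halts in state s1.

s1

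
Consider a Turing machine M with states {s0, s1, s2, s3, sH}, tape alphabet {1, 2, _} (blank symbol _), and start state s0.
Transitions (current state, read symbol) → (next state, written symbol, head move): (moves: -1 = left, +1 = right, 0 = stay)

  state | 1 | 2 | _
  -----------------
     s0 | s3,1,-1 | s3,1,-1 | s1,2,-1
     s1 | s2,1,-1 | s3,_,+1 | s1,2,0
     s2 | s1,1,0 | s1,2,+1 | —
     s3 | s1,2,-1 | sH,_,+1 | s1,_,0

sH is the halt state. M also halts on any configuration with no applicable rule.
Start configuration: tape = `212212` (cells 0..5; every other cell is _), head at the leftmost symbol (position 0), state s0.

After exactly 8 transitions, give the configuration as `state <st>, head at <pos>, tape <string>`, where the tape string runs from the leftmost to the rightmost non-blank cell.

state sH, head at 1, tape 12212

state=s0 head=0 tape=_[2]12212   (s0,2)→(s3,1,-1)
state=s3 head=-1 tape=[_]112212   (s3,_)→(s1,_,0)
state=s1 head=-1 tape=[_]112212   (s1,_)→(s1,2,0)
state=s1 head=-1 tape=[2]112212   (s1,2)→(s3,_,+1)
state=s3 head=0 tape=_[1]12212   (s3,1)→(s1,2,-1)
state=s1 head=-1 tape=[_]212212   (s1,_)→(s1,2,0)
state=s1 head=-1 tape=[2]212212   (s1,2)→(s3,_,+1)
state=s3 head=0 tape=_[2]12212   (s3,2)→(sH,_,+1)
state=sH head=1 tape=__[1]2212
After 8 steps: state sH, head at 1, tape 12212.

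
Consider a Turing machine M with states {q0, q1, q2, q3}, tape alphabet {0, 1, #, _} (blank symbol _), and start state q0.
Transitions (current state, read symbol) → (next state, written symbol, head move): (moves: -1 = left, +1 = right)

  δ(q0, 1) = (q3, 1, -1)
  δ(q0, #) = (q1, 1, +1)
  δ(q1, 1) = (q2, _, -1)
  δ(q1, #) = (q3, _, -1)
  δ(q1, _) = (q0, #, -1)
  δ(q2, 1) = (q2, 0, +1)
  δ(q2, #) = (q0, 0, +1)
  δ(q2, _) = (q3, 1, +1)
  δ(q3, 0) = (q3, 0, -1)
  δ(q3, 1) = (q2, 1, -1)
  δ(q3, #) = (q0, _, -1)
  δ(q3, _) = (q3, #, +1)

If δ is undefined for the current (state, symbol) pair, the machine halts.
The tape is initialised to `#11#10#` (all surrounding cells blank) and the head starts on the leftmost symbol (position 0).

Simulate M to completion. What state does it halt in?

q0

state=q0 head=0 tape=__[#]11#10#   (q0,#)→(q1,1,+1)
state=q1 head=1 tape=__1[1]1#10#   (q1,1)→(q2,_,-1)
state=q2 head=0 tape=__[1]_1#10#   (q2,1)→(q2,0,+1)
state=q2 head=1 tape=__0[_]1#10#   (q2,_)→(q3,1,+1)
state=q3 head=2 tape=__01[1]#10#   (q3,1)→(q2,1,-1)
state=q2 head=1 tape=__0[1]1#10#   (q2,1)→(q2,0,+1)
state=q2 head=2 tape=__00[1]#10#   (q2,1)→(q2,0,+1)
state=q2 head=3 tape=__000[#]10#   (q2,#)→(q0,0,+1)
state=q0 head=4 tape=__0000[1]0#   (q0,1)→(q3,1,-1)
state=q3 head=3 tape=__000[0]10#   (q3,0)→(q3,0,-1)
state=q3 head=2 tape=__00[0]010#   (q3,0)→(q3,0,-1)
state=q3 head=1 tape=__0[0]0010#   (q3,0)→(q3,0,-1)
state=q3 head=0 tape=__[0]00010#   (q3,0)→(q3,0,-1)
state=q3 head=-1 tape=_[_]000010#   (q3,_)→(q3,#,+1)
state=q3 head=0 tape=_#[0]00010#   (q3,0)→(q3,0,-1)
state=q3 head=-1 tape=_[#]000010#   (q3,#)→(q0,_,-1)
state=q0 head=-2 tape=[_]_000010#
No transition is defined for (q0, _); M halts in state q0.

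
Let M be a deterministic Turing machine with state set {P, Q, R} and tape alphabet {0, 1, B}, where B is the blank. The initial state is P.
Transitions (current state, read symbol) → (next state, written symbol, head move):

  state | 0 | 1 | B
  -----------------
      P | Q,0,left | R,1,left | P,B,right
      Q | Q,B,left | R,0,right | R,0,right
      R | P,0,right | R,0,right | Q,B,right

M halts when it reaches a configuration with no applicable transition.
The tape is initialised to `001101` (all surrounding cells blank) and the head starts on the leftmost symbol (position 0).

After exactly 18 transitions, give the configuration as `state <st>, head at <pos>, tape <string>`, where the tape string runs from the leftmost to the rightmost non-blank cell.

state=P head=0 tape=BB[0]01101   (P,0)→(Q,0,left)
state=Q head=-1 tape=B[B]001101   (Q,B)→(R,0,right)
state=R head=0 tape=B0[0]01101   (R,0)→(P,0,right)
state=P head=1 tape=B00[0]1101   (P,0)→(Q,0,left)
state=Q head=0 tape=B0[0]01101   (Q,0)→(Q,B,left)
state=Q head=-1 tape=B[0]B01101   (Q,0)→(Q,B,left)
state=Q head=-2 tape=[B]BB01101   (Q,B)→(R,0,right)
state=R head=-1 tape=0[B]B01101   (R,B)→(Q,B,right)
state=Q head=0 tape=0B[B]01101   (Q,B)→(R,0,right)
state=R head=1 tape=0B0[0]1101   (R,0)→(P,0,right)
state=P head=2 tape=0B00[1]101   (P,1)→(R,1,left)
state=R head=1 tape=0B0[0]1101   (R,0)→(P,0,right)
state=P head=2 tape=0B00[1]101   (P,1)→(R,1,left)
state=R head=1 tape=0B0[0]1101   (R,0)→(P,0,right)
state=P head=2 tape=0B00[1]101   (P,1)→(R,1,left)
state=R head=1 tape=0B0[0]1101   (R,0)→(P,0,right)
state=P head=2 tape=0B00[1]101   (P,1)→(R,1,left)
state=R head=1 tape=0B0[0]1101   (R,0)→(P,0,right)
state=P head=2 tape=0B00[1]101
After 18 steps: state P, head at 2, tape 0B001101.

state P, head at 2, tape 0B001101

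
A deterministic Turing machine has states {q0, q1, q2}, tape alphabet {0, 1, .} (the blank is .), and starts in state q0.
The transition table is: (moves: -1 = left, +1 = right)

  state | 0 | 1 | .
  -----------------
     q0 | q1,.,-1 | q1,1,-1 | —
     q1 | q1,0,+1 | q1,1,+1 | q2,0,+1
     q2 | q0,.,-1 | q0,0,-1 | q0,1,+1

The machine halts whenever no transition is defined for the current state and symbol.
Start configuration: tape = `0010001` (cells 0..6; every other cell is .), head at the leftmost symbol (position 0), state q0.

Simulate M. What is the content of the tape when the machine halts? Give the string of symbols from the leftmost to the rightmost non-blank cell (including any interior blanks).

q0 | .[0]010001.   read 0 → write ., move -1, go to q1
q1 | [.].010001.   read . → write 0, move +1, go to q2
q2 | 0[.]010001.   read . → write 1, move +1, go to q0
q0 | 01[0]10001.   read 0 → write ., move -1, go to q1
q1 | 0[1].10001.   read 1 → write 1, move +1, go to q1
q1 | 01[.]10001.   read . → write 0, move +1, go to q2
q2 | 010[1]0001.   read 1 → write 0, move -1, go to q0
q0 | 01[0]00001.   read 0 → write ., move -1, go to q1
q1 | 0[1].00001.   read 1 → write 1, move +1, go to q1
q1 | 01[.]00001.   read . → write 0, move +1, go to q2
q2 | 010[0]0001.   read 0 → write ., move -1, go to q0
q0 | 01[0].0001.   read 0 → write ., move -1, go to q1
q1 | 0[1]..0001.   read 1 → write 1, move +1, go to q1
q1 | 01[.].0001.   read . → write 0, move +1, go to q2
q2 | 010[.]0001.   read . → write 1, move +1, go to q0
q0 | 0101[0]001.   read 0 → write ., move -1, go to q1
q1 | 010[1].001.   read 1 → write 1, move +1, go to q1
q1 | 0101[.]001.   read . → write 0, move +1, go to q2
q2 | 01010[0]01.   read 0 → write ., move -1, go to q0
q0 | 0101[0].01.   read 0 → write ., move -1, go to q1
q1 | 010[1]..01.   read 1 → write 1, move +1, go to q1
q1 | 0101[.].01.   read . → write 0, move +1, go to q2
q2 | 01010[.]01.   read . → write 1, move +1, go to q0
q0 | 010101[0]1.   read 0 → write ., move -1, go to q1
q1 | 01010[1].1.   read 1 → write 1, move +1, go to q1
q1 | 010101[.]1.   read . → write 0, move +1, go to q2
q2 | 0101010[1].   read 1 → write 0, move -1, go to q0
q0 | 010101[0]0.   read 0 → write ., move -1, go to q1
q1 | 01010[1].0.   read 1 → write 1, move +1, go to q1
q1 | 010101[.]0.   read . → write 0, move +1, go to q2
q2 | 0101010[0].   read 0 → write ., move -1, go to q0
q0 | 010101[0]..   read 0 → write ., move -1, go to q1
q1 | 01010[1]...   read 1 → write 1, move +1, go to q1
q1 | 010101[.]..   read . → write 0, move +1, go to q2
q2 | 0101010[.].   read . → write 1, move +1, go to q0
q0 | 01010101[.]
The non-blank tape span at halt is 01010101.

01010101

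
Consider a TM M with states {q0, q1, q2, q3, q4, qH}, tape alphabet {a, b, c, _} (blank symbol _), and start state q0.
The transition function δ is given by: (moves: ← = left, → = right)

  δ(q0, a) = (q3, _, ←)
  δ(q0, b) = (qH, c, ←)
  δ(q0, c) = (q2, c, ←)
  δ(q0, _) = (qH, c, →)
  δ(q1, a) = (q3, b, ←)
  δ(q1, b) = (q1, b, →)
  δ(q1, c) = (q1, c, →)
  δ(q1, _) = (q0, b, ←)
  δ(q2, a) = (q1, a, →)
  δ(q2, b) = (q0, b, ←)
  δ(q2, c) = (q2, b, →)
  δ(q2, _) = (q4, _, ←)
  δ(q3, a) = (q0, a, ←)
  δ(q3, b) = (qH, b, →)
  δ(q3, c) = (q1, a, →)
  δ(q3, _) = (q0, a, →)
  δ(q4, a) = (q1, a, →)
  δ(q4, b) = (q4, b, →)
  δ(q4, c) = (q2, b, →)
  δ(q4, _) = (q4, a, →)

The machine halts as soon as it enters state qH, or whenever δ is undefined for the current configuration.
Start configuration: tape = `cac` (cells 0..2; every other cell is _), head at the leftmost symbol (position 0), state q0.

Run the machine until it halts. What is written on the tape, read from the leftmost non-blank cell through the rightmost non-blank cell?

q0 | __[c]ac__   read c → write c, move ←, go to q2
q2 | _[_]cac__   read _ → write _, move ←, go to q4
q4 | [_]_cac__   read _ → write a, move →, go to q4
q4 | a[_]cac__   read _ → write a, move →, go to q4
q4 | aa[c]ac__   read c → write b, move →, go to q2
q2 | aab[a]c__   read a → write a, move →, go to q1
q1 | aaba[c]__   read c → write c, move →, go to q1
q1 | aabac[_]_   read _ → write b, move ←, go to q0
q0 | aaba[c]b_   read c → write c, move ←, go to q2
q2 | aab[a]cb_   read a → write a, move →, go to q1
q1 | aaba[c]b_   read c → write c, move →, go to q1
q1 | aabac[b]_   read b → write b, move →, go to q1
q1 | aabacb[_]   read _ → write b, move ←, go to q0
q0 | aabac[b]b   read b → write c, move ←, go to qH
qH | aaba[c]cb
The non-blank tape span at halt is aabaccb.

aabaccb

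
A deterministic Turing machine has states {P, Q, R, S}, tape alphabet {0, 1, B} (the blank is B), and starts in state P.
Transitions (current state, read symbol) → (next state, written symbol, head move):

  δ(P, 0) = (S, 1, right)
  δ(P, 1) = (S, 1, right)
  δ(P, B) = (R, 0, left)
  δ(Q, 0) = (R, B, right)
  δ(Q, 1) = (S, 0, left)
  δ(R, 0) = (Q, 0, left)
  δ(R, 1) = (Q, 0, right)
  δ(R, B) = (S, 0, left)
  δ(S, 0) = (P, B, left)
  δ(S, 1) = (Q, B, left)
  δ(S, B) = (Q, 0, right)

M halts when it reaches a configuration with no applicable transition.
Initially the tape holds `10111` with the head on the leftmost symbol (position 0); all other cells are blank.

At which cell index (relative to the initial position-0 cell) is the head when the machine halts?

0

P | B[1]0111   read 1 → write 1, move right, go to S
S | B1[0]111   read 0 → write B, move left, go to P
P | B[1]B111   read 1 → write 1, move right, go to S
S | B1[B]111   read B → write 0, move right, go to Q
Q | B10[1]11   read 1 → write 0, move left, go to S
S | B1[0]011   read 0 → write B, move left, go to P
P | B[1]B011   read 1 → write 1, move right, go to S
S | B1[B]011   read B → write 0, move right, go to Q
Q | B10[0]11   read 0 → write B, move right, go to R
R | B10B[1]1   read 1 → write 0, move right, go to Q
Q | B10B0[1]   read 1 → write 0, move left, go to S
S | B10B[0]0   read 0 → write B, move left, go to P
P | B10[B]B0   read B → write 0, move left, go to R
R | B1[0]0B0   read 0 → write 0, move left, go to Q
Q | B[1]00B0   read 1 → write 0, move left, go to S
S | [B]000B0   read B → write 0, move right, go to Q
Q | 0[0]00B0   read 0 → write B, move right, go to R
R | 0B[0]0B0   read 0 → write 0, move left, go to Q
Q | 0[B]00B0
At halt the head is at cell 0.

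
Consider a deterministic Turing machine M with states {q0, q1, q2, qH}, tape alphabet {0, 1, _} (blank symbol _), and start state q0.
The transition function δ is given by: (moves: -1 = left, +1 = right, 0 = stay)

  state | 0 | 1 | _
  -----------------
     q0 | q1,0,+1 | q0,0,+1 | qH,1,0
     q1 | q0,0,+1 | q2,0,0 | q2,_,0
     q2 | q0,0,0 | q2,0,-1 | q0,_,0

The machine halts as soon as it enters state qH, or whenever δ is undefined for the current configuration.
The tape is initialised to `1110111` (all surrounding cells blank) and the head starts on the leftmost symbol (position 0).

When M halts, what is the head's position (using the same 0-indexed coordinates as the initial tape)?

q0 | [1]110111_   read 1 → write 0, move +1, go to q0
q0 | 0[1]10111_   read 1 → write 0, move +1, go to q0
q0 | 00[1]0111_   read 1 → write 0, move +1, go to q0
q0 | 000[0]111_   read 0 → write 0, move +1, go to q1
q1 | 0000[1]11_   read 1 → write 0, move 0, go to q2
q2 | 0000[0]11_   read 0 → write 0, move 0, go to q0
q0 | 0000[0]11_   read 0 → write 0, move +1, go to q1
q1 | 00000[1]1_   read 1 → write 0, move 0, go to q2
q2 | 00000[0]1_   read 0 → write 0, move 0, go to q0
q0 | 00000[0]1_   read 0 → write 0, move +1, go to q1
q1 | 000000[1]_   read 1 → write 0, move 0, go to q2
q2 | 000000[0]_   read 0 → write 0, move 0, go to q0
q0 | 000000[0]_   read 0 → write 0, move +1, go to q1
q1 | 0000000[_]   read _ → write _, move 0, go to q2
q2 | 0000000[_]   read _ → write _, move 0, go to q0
q0 | 0000000[_]   read _ → write 1, move 0, go to qH
qH | 0000000[1]
At halt the head is at cell 7.

7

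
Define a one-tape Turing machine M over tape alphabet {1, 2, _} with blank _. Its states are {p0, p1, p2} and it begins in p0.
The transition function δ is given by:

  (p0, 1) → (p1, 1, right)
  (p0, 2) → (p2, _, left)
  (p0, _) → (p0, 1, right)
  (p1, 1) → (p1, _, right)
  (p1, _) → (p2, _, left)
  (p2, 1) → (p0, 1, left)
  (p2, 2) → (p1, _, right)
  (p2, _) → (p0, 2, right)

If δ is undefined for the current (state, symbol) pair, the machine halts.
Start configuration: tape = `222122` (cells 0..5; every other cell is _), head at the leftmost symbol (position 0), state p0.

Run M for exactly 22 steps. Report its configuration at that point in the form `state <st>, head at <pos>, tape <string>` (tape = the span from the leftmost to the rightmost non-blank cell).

state p0, head at -2, tape 2_1_1_122

p0 | ___[2]22122   read 2 → write _, move left, go to p2
p2 | __[_]_22122   read _ → write 2, move right, go to p0
p0 | __2[_]22122   read _ → write 1, move right, go to p0
p0 | __21[2]2122   read 2 → write _, move left, go to p2
p2 | __2[1]_2122   read 1 → write 1, move left, go to p0
p0 | __[2]1_2122   read 2 → write _, move left, go to p2
p2 | _[_]_1_2122   read _ → write 2, move right, go to p0
p0 | _2[_]1_2122   read _ → write 1, move right, go to p0
p0 | _21[1]_2122   read 1 → write 1, move right, go to p1
p1 | _211[_]2122   read _ → write _, move left, go to p2
p2 | _21[1]_2122   read 1 → write 1, move left, go to p0
p0 | _2[1]1_2122   read 1 → write 1, move right, go to p1
p1 | _21[1]_2122   read 1 → write _, move right, go to p1
p1 | _21_[_]2122   read _ → write _, move left, go to p2
p2 | _21[_]_2122   read _ → write 2, move right, go to p0
p0 | _212[_]2122   read _ → write 1, move right, go to p0
p0 | _2121[2]122   read 2 → write _, move left, go to p2
p2 | _212[1]_122   read 1 → write 1, move left, go to p0
p0 | _21[2]1_122   read 2 → write _, move left, go to p2
p2 | _2[1]_1_122   read 1 → write 1, move left, go to p0
p0 | _[2]1_1_122   read 2 → write _, move left, go to p2
p2 | [_]_1_1_122   read _ → write 2, move right, go to p0
p0 | 2[_]1_1_122
After 22 steps: state p0, head at -2, tape 2_1_1_122.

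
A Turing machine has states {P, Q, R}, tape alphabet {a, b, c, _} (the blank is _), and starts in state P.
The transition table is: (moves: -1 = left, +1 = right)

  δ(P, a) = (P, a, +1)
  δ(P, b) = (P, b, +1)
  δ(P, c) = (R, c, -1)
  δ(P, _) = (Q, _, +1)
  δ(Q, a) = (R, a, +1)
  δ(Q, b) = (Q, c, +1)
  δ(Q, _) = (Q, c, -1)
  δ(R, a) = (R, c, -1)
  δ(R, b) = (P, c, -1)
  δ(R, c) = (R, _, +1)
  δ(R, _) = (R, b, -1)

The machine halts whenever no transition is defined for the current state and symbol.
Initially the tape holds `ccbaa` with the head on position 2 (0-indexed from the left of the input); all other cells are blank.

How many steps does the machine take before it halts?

23

P | cc[b]aa___   read b → write b, move +1, go to P
P | ccb[a]a___   read a → write a, move +1, go to P
P | ccba[a]___   read a → write a, move +1, go to P
P | ccbaa[_]__   read _ → write _, move +1, go to Q
Q | ccbaa_[_]_   read _ → write c, move -1, go to Q
Q | ccbaa[_]c_   read _ → write c, move -1, go to Q
Q | ccba[a]cc_   read a → write a, move +1, go to R
R | ccbaa[c]c_   read c → write _, move +1, go to R
R | ccbaa_[c]_   read c → write _, move +1, go to R
R | ccbaa__[_]   read _ → write b, move -1, go to R
R | ccbaa_[_]b   read _ → write b, move -1, go to R
R | ccbaa[_]bb   read _ → write b, move -1, go to R
R | ccba[a]bbb   read a → write c, move -1, go to R
R | ccb[a]cbbb   read a → write c, move -1, go to R
R | cc[b]ccbbb   read b → write c, move -1, go to P
P | c[c]cccbbb   read c → write c, move -1, go to R
R | [c]ccccbbb   read c → write _, move +1, go to R
R | _[c]cccbbb   read c → write _, move +1, go to R
R | __[c]ccbbb   read c → write _, move +1, go to R
R | ___[c]cbbb   read c → write _, move +1, go to R
R | ____[c]bbb   read c → write _, move +1, go to R
R | _____[b]bb   read b → write c, move -1, go to P
P | ____[_]cbb   read _ → write _, move +1, go to Q
Q | _____[c]bb
M halts after 23 transitions.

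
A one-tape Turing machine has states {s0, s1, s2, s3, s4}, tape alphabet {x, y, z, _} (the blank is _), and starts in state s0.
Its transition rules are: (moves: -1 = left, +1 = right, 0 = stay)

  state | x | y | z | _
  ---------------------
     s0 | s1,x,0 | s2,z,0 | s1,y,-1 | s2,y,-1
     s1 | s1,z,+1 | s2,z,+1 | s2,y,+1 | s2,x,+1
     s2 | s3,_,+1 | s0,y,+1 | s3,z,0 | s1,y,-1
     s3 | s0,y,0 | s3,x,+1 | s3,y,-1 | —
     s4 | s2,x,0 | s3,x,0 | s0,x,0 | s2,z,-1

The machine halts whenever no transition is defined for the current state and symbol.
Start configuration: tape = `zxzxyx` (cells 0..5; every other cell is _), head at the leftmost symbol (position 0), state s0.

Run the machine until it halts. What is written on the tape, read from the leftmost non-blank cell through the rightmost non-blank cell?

s0 | _[z]xzxyx   read z → write y, move -1, go to s1
s1 | [_]yxzxyx   read _ → write x, move +1, go to s2
s2 | x[y]xzxyx   read y → write y, move +1, go to s0
s0 | xy[x]zxyx   read x → write x, move 0, go to s1
s1 | xy[x]zxyx   read x → write z, move +1, go to s1
s1 | xyz[z]xyx   read z → write y, move +1, go to s2
s2 | xyzy[x]yx   read x → write _, move +1, go to s3
s3 | xyzy_[y]x   read y → write x, move +1, go to s3
s3 | xyzy_x[x]   read x → write y, move 0, go to s0
s0 | xyzy_x[y]   read y → write z, move 0, go to s2
s2 | xyzy_x[z]   read z → write z, move 0, go to s3
s3 | xyzy_x[z]   read z → write y, move -1, go to s3
s3 | xyzy_[x]y   read x → write y, move 0, go to s0
s0 | xyzy_[y]y   read y → write z, move 0, go to s2
s2 | xyzy_[z]y   read z → write z, move 0, go to s3
s3 | xyzy_[z]y   read z → write y, move -1, go to s3
s3 | xyzy[_]yy
The non-blank tape span at halt is xyzy_yy.

xyzy_yy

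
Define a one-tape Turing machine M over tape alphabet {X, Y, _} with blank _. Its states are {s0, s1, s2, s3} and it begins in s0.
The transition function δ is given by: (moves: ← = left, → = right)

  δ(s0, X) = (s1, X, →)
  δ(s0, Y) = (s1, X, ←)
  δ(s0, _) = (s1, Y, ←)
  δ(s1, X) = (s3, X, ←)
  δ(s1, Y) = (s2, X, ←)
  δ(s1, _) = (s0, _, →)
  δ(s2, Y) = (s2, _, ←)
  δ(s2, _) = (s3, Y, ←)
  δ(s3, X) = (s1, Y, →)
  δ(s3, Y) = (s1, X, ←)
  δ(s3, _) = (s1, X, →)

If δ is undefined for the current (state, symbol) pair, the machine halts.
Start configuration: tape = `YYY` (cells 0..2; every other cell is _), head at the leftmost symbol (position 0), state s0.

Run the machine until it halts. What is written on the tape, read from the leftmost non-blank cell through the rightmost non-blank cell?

s0 | _[Y]YY   read Y → write X, move ←, go to s1
s1 | [_]XYY   read _ → write _, move →, go to s0
s0 | _[X]YY   read X → write X, move →, go to s1
s1 | _X[Y]Y   read Y → write X, move ←, go to s2
s2 | _[X]XY
The non-blank tape span at halt is XXY.

XXY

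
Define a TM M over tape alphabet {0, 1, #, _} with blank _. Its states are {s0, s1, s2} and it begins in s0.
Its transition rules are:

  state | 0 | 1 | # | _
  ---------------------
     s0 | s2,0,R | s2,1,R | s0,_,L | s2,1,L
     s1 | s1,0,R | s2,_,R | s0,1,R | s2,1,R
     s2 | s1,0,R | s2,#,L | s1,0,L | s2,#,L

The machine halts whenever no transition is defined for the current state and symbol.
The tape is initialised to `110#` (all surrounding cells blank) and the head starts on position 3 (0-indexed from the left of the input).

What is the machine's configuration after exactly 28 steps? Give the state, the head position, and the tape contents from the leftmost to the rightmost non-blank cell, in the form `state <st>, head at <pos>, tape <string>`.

state s0, head at 3, tape 1101_#

state=s0 head=3 tape=110[#]__   (s0,#)→(s0,_,L)
state=s0 head=2 tape=11[0]___   (s0,0)→(s2,0,R)
state=s2 head=3 tape=110[_]__   (s2,_)→(s2,#,L)
state=s2 head=2 tape=11[0]#__   (s2,0)→(s1,0,R)
state=s1 head=3 tape=110[#]__   (s1,#)→(s0,1,R)
state=s0 head=4 tape=1101[_]_   (s0,_)→(s2,1,L)
state=s2 head=3 tape=110[1]1_   (s2,1)→(s2,#,L)
state=s2 head=2 tape=11[0]#1_   (s2,0)→(s1,0,R)
state=s1 head=3 tape=110[#]1_   (s1,#)→(s0,1,R)
state=s0 head=4 tape=1101[1]_   (s0,1)→(s2,1,R)
state=s2 head=5 tape=11011[_]   (s2,_)→(s2,#,L)
state=s2 head=4 tape=1101[1]#   (s2,1)→(s2,#,L)
state=s2 head=3 tape=110[1]##   (s2,1)→(s2,#,L)
state=s2 head=2 tape=11[0]###   (s2,0)→(s1,0,R)
state=s1 head=3 tape=110[#]##   (s1,#)→(s0,1,R)
state=s0 head=4 tape=1101[#]#   (s0,#)→(s0,_,L)
state=s0 head=3 tape=110[1]_#   (s0,1)→(s2,1,R)
state=s2 head=4 tape=1101[_]#   (s2,_)→(s2,#,L)
state=s2 head=3 tape=110[1]##   (s2,1)→(s2,#,L)
state=s2 head=2 tape=11[0]###   (s2,0)→(s1,0,R)
state=s1 head=3 tape=110[#]##   (s1,#)→(s0,1,R)
state=s0 head=4 tape=1101[#]#   (s0,#)→(s0,_,L)
state=s0 head=3 tape=110[1]_#   (s0,1)→(s2,1,R)
state=s2 head=4 tape=1101[_]#   (s2,_)→(s2,#,L)
state=s2 head=3 tape=110[1]##   (s2,1)→(s2,#,L)
state=s2 head=2 tape=11[0]###   (s2,0)→(s1,0,R)
state=s1 head=3 tape=110[#]##   (s1,#)→(s0,1,R)
state=s0 head=4 tape=1101[#]#   (s0,#)→(s0,_,L)
state=s0 head=3 tape=110[1]_#
After 28 steps: state s0, head at 3, tape 1101_#.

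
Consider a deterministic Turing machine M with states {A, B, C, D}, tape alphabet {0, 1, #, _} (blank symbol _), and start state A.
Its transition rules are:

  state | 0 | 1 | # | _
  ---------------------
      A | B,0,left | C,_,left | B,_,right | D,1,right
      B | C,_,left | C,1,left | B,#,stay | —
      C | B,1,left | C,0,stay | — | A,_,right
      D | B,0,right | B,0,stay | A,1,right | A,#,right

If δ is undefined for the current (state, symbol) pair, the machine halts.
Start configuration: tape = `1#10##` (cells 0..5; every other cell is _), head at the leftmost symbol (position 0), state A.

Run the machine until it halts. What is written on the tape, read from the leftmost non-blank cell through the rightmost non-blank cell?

state=A head=0 tape=_[1]#10##   (A,1)→(C,_,left)
state=C head=-1 tape=[_]_#10##   (C,_)→(A,_,right)
state=A head=0 tape=_[_]#10##   (A,_)→(D,1,right)
state=D head=1 tape=_1[#]10##   (D,#)→(A,1,right)
state=A head=2 tape=_11[1]0##   (A,1)→(C,_,left)
state=C head=1 tape=_1[1]_0##   (C,1)→(C,0,stay)
state=C head=1 tape=_1[0]_0##   (C,0)→(B,1,left)
state=B head=0 tape=_[1]1_0##   (B,1)→(C,1,left)
state=C head=-1 tape=[_]11_0##   (C,_)→(A,_,right)
state=A head=0 tape=_[1]1_0##   (A,1)→(C,_,left)
state=C head=-1 tape=[_]_1_0##   (C,_)→(A,_,right)
state=A head=0 tape=_[_]1_0##   (A,_)→(D,1,right)
state=D head=1 tape=_1[1]_0##   (D,1)→(B,0,stay)
state=B head=1 tape=_1[0]_0##   (B,0)→(C,_,left)
state=C head=0 tape=_[1]__0##   (C,1)→(C,0,stay)
state=C head=0 tape=_[0]__0##   (C,0)→(B,1,left)
state=B head=-1 tape=[_]1__0##
The non-blank tape span at halt is 1__0##.

1__0##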